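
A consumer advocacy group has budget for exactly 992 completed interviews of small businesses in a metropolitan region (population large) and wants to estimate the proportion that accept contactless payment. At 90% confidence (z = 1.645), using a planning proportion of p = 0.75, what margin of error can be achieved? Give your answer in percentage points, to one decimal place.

SE(p̂) = √[p(1−p)/n] = √[0.1875/992] = 0.01375.
E = z × SE = 1.645 × 0.01375 = 0.02262, or 2.3 percentage points.

2.3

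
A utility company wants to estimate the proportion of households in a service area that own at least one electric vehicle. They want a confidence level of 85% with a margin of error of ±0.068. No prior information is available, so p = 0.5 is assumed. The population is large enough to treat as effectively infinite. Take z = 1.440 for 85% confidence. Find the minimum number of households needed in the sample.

With p = 0.5, p(1−p) = 0.25.
n = z²·p(1−p)/E² = 1.440² × 0.2500 / 0.068² = 2.0736 × 0.2500 / 0.004624 ≈ 112.11.
Rounding up gives n = 113.

113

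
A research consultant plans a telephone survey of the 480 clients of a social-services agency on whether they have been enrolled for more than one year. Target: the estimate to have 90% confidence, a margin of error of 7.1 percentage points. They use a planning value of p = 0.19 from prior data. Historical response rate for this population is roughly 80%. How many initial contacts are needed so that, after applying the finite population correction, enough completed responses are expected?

89

For 90% confidence, z = 1.645.
Completed interviews needed (unadjusted): n₀ = 1.645² × 0.1539 / 0.071² ≈ 82.61 → 83.
FPC for N = 480: n = 83 / (1 + 82/480) = 83 / 1.1708 ≈ 70.89 → 71.
At an 80% response rate, contacts needed = 71 / 0.80 ≈ 88.75 → 89.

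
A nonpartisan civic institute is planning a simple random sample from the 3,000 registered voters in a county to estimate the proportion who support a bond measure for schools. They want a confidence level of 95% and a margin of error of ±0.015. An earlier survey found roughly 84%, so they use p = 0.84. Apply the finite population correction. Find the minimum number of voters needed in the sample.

1301

For 95% confidence, z = 1.96.
Unadjusted: n₀ = 1.96² × 0.84 × 0.16 / 0.015² ≈ 2294.72, so n₀ = 2295.
Finite population correction with N = 3,000: n = n₀ / (1 + (n₀−1)/N) = 2295 / (1 + 2294/3000) = 2295 / 1.7647 ≈ 1300.53.
Rounding up, n = 1301.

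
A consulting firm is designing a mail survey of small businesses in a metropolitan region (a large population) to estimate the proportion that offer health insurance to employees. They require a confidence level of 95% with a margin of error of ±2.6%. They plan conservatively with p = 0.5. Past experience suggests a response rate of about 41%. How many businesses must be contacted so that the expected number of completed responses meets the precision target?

For 95% confidence, z = 1.960.
Completed interviews needed: n₀ = 1.960² × 0.2500 / 0.026² ≈ 1420.71 → 1421.
At a 41% response rate, contacts needed = 1421 / 0.41 ≈ 3465.85 → 3466.

3466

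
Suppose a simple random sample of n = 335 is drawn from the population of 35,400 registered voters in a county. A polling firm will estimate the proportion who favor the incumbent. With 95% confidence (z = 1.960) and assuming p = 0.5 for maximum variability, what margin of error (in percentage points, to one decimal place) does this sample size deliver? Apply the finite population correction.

5.3

Finite-population factor: (N−n)/(N−1) = (35400−335)/(35400−1) = 0.9906.
SE(p̂) = √[p(1−p)/n · (N−n)/(N−1)] = √[0.2500/335 × 0.9906] = 0.02719.
E = z × SE = 1.960 × 0.02719 = 0.05329 ≈ 5.3 percentage points.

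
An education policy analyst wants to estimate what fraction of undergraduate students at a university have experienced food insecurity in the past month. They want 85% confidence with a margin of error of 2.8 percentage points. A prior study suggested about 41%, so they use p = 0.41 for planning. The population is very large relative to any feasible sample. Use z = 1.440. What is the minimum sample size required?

With p = 0.41, p(1−p) = 0.2419.
n = z²·p(1−p)/E² = 1.440² × 0.2419 / 0.028² = 2.0736 × 0.2419 / 0.000784 ≈ 639.80.
Rounding up gives n = 640.

640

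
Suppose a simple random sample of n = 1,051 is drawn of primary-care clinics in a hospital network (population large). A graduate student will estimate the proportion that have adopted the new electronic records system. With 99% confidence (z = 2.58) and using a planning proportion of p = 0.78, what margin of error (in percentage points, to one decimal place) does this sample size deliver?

3.3

SE(p̂) = √[p(1−p)/n] = √[0.1716/1051] = 0.01278.
E = z × SE = 2.58 × 0.01278 = 0.03297, or 3.3 percentage points.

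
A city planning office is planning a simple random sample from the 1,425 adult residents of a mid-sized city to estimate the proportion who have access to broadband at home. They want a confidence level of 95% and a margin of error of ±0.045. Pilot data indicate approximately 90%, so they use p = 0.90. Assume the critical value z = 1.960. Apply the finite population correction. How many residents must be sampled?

Unadjusted: n₀ = 1.960² × 0.90 × 0.10 / 0.045² ≈ 170.74, so n₀ = 171.
Finite population correction with N = 1,425: n = n₀ / (1 + (n₀−1)/N) = 171 / (1 + 170/1425) = 171 / 1.1193 ≈ 152.77.
Rounding up, n = 153.

153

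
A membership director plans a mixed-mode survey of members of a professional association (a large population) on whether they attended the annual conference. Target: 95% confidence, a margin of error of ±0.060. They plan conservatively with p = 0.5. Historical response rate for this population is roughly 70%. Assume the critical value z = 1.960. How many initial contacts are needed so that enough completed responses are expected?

Completed interviews needed: n₀ = 1.960² × 0.2500 / 0.060² ≈ 266.78 → 267.
At a 70% response rate, contacts needed = 267 / 0.70 ≈ 381.43 → 382.

382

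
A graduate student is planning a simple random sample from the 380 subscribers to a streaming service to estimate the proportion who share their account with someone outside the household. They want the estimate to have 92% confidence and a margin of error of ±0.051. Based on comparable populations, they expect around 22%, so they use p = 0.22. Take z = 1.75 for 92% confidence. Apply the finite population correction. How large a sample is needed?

133

Unadjusted: n₀ = 1.75² × 0.22 × 0.78 / 0.051² ≈ 202.05, so n₀ = 203.
Finite population correction with N = 380: n = n₀ / (1 + (n₀−1)/N) = 203 / (1 + 202/380) = 203 / 1.5316 ≈ 132.54.
Rounding up, n = 133.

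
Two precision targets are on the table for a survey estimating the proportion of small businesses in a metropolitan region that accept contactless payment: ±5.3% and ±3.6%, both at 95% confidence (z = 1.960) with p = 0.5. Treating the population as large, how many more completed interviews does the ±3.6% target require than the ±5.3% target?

At ±5.3%: n = 1.960² × 0.2500 / 0.053² ≈ 341.90 → 342.
At ±3.6%: n = 1.960² × 0.2500 / 0.036² ≈ 741.05 → 742.
Additional respondents: 742 − 342 = 400.

400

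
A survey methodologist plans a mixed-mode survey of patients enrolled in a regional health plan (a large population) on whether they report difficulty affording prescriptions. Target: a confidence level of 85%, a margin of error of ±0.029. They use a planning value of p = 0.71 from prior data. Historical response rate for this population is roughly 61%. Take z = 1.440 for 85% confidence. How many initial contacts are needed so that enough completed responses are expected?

833

Completed interviews needed: n₀ = 1.440² × 0.2059 / 0.029² ≈ 507.67 → 508.
At a 61% response rate, contacts needed = 508 / 0.61 ≈ 832.79 → 833.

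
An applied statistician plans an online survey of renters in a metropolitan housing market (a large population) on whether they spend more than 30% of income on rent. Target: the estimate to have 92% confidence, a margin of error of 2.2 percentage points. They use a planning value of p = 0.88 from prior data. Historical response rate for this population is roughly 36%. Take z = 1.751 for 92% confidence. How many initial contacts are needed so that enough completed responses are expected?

Completed interviews needed: n₀ = 1.751² × 0.1056 / 0.022² ≈ 668.95 → 669.
At a 36% response rate, contacts needed = 669 / 0.36 ≈ 1858.33 → 1859.

1859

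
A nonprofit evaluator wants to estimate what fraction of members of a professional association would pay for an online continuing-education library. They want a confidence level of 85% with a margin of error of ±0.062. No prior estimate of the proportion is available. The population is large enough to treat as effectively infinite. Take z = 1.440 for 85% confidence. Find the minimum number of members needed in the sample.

135

With no prior estimate, use p = 0.5, giving p(1−p) = 0.25.
n = z²·p(1−p)/E² = 1.440² × 0.2500 / 0.062² = 2.0736 × 0.2500 / 0.003844 ≈ 134.86.
Rounding up gives n = 135.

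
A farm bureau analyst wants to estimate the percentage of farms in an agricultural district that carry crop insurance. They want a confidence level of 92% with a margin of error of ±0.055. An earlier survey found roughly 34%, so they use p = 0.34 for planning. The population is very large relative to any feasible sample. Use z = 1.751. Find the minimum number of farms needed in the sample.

With p = 0.34, p(1−p) = 0.2244.
n = z²·p(1−p)/E² = 1.751² × 0.2244 / 0.055² = 3.0660 × 0.2244 / 0.003025 ≈ 227.44.
Rounding up gives n = 228.

228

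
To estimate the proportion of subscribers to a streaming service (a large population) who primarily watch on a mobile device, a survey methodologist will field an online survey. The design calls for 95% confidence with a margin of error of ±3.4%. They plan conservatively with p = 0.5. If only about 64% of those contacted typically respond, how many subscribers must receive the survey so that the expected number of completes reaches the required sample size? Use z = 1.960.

1299

Completed interviews needed: n₀ = 1.960² × 0.2500 / 0.034² ≈ 830.80 → 831.
At a 64% response rate, contacts needed = 831 / 0.64 ≈ 1298.44 → 1299.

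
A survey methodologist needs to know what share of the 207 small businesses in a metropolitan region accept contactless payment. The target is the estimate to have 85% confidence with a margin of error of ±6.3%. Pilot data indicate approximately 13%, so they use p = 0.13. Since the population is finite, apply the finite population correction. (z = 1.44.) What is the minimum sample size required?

Unadjusted: n₀ = 1.44² × 0.13 × 0.87 / 0.063² ≈ 59.09, so n₀ = 60.
Finite population correction with N = 207: n = n₀ / (1 + (n₀−1)/N) = 60 / (1 + 59/207) = 60 / 1.2850 ≈ 46.69.
Rounding up, n = 47.

47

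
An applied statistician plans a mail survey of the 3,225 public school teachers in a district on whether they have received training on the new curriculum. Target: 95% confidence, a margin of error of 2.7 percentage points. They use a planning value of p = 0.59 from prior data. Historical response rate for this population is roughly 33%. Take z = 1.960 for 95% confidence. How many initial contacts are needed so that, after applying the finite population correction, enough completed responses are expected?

Completed interviews needed (unadjusted): n₀ = 1.960² × 0.2419 / 0.027² ≈ 1274.74 → 1275.
FPC for N = 3,225: n = 1275 / (1 + 1274/3225) = 1275 / 1.3950 ≈ 913.95 → 914.
At a 33% response rate, contacts needed = 914 / 0.33 ≈ 2769.70 → 2770.

2770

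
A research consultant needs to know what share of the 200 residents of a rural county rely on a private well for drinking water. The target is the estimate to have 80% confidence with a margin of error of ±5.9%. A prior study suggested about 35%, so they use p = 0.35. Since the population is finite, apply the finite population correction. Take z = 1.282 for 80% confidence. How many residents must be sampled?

Unadjusted: n₀ = 1.282² × 0.35 × 0.65 / 0.059² ≈ 107.41, so n₀ = 108.
Finite population correction with N = 200: n = n₀ / (1 + (n₀−1)/N) = 108 / (1 + 107/200) = 108 / 1.5350 ≈ 70.36.
Rounding up, n = 71.

71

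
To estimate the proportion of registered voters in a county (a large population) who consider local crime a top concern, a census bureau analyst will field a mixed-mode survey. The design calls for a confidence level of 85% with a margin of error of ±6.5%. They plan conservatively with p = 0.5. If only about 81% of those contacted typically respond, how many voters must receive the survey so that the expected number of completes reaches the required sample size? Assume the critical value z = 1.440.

Completed interviews needed: n₀ = 1.440² × 0.2500 / 0.065² ≈ 122.70 → 123.
At an 81% response rate, contacts needed = 123 / 0.81 ≈ 151.85 → 152.

152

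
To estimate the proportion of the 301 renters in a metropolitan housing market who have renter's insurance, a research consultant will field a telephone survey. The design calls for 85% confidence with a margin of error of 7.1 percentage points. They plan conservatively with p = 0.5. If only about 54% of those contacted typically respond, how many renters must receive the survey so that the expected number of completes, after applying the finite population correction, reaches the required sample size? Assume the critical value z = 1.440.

143

Completed interviews needed (unadjusted): n₀ = 1.440² × 0.2500 / 0.071² ≈ 102.84 → 103.
FPC for N = 301: n = 103 / (1 + 102/301) = 103 / 1.3389 ≈ 76.93 → 77.
At a 54% response rate, contacts needed = 77 / 0.54 ≈ 142.59 → 143.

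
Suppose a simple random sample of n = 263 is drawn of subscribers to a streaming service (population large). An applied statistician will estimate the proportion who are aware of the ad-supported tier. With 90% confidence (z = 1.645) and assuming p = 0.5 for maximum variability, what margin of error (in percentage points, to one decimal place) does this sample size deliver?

SE(p̂) = √[p(1−p)/n] = √[0.2500/263] = 0.03083.
E = z × SE = 1.645 × 0.03083 = 0.05072, or 5.1 percentage points.

5.1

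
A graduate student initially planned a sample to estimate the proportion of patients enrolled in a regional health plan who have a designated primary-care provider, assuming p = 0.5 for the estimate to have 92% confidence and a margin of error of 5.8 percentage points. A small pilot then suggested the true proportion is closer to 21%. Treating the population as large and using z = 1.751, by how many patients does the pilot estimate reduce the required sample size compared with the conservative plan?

76

Conservative (p = 0.5): n = 1.751² × 0.25 / 0.058² ≈ 227.85 → 228.
Using p = 0.21: p(1−p) = 0.1659, so n = 1.751² × 0.1659 / 0.058² ≈ 151.20 → 152.
Reduction: 228 − 152 = 76.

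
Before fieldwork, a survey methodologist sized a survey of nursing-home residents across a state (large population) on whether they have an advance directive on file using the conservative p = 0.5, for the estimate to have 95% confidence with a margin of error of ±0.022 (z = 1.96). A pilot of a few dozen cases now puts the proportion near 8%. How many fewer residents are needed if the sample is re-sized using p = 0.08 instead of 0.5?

1400

Conservative (p = 0.5): n = 1.96² × 0.25 / 0.022² ≈ 1984.30 → 1985.
Using p = 0.08: p(1−p) = 0.0736, so n = 1.96² × 0.0736 / 0.022² ≈ 584.18 → 585.
Reduction: 1985 − 585 = 1400.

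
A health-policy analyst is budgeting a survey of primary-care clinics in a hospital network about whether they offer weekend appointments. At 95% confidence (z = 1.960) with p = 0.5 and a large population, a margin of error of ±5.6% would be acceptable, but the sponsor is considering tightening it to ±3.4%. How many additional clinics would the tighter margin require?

At ±5.6%: n = 1.960² × 0.2500 / 0.056² ≈ 306.25 → 307.
At ±3.4%: n = 1.960² × 0.2500 / 0.034² ≈ 830.80 → 831.
Additional respondents: 831 − 307 = 524.

524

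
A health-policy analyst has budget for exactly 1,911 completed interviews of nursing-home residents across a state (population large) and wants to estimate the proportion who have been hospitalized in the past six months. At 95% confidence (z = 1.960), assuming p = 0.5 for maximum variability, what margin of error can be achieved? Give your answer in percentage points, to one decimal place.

2.2

SE(p̂) = √[p(1−p)/n] = √[0.2500/1911] = 0.01144.
E = z × SE = 1.960 × 0.01144 = 0.02242, or 2.2 percentage points.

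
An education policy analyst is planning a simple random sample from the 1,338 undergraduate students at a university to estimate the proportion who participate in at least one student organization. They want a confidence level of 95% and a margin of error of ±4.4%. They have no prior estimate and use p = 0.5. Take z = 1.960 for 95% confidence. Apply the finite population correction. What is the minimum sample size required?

Unadjusted: n₀ = 1.960² × 0.50 × 0.50 / 0.044² ≈ 496.07, so n₀ = 497.
Finite population correction with N = 1,338: n = n₀ / (1 + (n₀−1)/N) = 497 / (1 + 496/1338) = 497 / 1.3707 ≈ 362.59.
Rounding up, n = 363.

363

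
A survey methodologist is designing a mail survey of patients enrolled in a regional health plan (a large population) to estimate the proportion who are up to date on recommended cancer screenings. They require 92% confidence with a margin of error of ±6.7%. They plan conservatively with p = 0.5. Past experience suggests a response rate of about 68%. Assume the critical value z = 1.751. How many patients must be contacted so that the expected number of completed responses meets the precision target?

252

Completed interviews needed: n₀ = 1.751² × 0.2500 / 0.067² ≈ 170.75 → 171.
At a 68% response rate, contacts needed = 171 / 0.68 ≈ 251.47 → 252.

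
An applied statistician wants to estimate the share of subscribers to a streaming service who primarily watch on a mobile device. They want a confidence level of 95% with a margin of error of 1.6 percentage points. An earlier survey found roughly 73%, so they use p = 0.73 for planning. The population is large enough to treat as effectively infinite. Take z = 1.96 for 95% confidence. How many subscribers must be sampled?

With p = 0.73, p(1−p) = 0.1971.
n = z²·p(1−p)/E² = 1.96² × 0.1971 / 0.016² = 3.8416 × 0.1971 / 0.000256 ≈ 2957.73.
Rounding up gives n = 2958.

2958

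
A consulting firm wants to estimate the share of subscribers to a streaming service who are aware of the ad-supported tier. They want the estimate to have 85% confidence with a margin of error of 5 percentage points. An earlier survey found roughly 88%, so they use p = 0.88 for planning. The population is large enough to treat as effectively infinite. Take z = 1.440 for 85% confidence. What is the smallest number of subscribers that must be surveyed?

88

With p = 0.88, p(1−p) = 0.1056.
n = z²·p(1−p)/E² = 1.440² × 0.1056 / 0.050² = 2.0736 × 0.1056 / 0.002500 ≈ 87.59.
Rounding up gives n = 88.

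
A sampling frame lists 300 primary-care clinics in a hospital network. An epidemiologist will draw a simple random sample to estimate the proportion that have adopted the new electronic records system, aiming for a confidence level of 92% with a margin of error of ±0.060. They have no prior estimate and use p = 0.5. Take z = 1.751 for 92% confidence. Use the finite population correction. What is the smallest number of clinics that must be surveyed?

125

Unadjusted: n₀ = 1.751² × 0.50 × 0.50 / 0.060² ≈ 212.92, so n₀ = 213.
Finite population correction with N = 300: n = n₀ / (1 + (n₀−1)/N) = 213 / (1 + 212/300) = 213 / 1.7067 ≈ 124.80.
Rounding up, n = 125.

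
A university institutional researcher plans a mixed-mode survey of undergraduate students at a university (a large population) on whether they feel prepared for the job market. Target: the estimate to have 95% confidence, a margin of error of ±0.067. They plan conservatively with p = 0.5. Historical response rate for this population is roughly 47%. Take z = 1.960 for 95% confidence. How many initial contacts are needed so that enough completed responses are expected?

456

Completed interviews needed: n₀ = 1.960² × 0.2500 / 0.067² ≈ 213.95 → 214.
At a 47% response rate, contacts needed = 214 / 0.47 ≈ 455.32 → 456.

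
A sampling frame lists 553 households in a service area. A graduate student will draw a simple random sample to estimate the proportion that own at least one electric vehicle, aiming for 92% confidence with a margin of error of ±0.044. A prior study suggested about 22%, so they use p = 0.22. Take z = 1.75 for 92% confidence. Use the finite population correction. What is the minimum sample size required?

Unadjusted: n₀ = 1.75² × 0.22 × 0.78 / 0.044² ≈ 271.45, so n₀ = 272.
Finite population correction with N = 553: n = n₀ / (1 + (n₀−1)/N) = 272 / (1 + 271/553) = 272 / 1.4901 ≈ 182.54.
Rounding up, n = 183.

183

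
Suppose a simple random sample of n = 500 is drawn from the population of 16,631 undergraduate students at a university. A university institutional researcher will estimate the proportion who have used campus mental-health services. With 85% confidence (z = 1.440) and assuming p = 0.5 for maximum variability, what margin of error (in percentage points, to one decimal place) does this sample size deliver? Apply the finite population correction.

3.2

Finite-population factor: (N−n)/(N−1) = (16631−500)/(16631−1) = 0.9700.
SE(p̂) = √[p(1−p)/n · (N−n)/(N−1)] = √[0.2500/500 × 0.9700] = 0.02202.
E = z × SE = 1.440 × 0.02202 = 0.03171 ≈ 3.2 percentage points.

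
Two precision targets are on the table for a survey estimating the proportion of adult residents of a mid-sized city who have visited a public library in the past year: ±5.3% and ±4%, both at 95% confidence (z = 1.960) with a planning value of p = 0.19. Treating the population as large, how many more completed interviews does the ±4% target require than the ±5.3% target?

At ±5.3%: n = 1.960² × 0.1539 / 0.053² ≈ 210.47 → 211.
At ±4%: n = 1.960² × 0.1539 / 0.040² ≈ 369.51 → 370.
Additional respondents: 370 − 211 = 159.

159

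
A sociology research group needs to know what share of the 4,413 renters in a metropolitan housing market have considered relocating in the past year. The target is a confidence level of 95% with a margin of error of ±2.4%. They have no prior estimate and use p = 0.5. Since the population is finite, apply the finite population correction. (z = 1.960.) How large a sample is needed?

Unadjusted: n₀ = 1.960² × 0.50 × 0.50 / 0.024² ≈ 1667.36, so n₀ = 1668.
Finite population correction with N = 4,413: n = n₀ / (1 + (n₀−1)/N) = 1668 / (1 + 1667/4413) = 1668 / 1.3777 ≈ 1210.67.
Rounding up, n = 1211.

1211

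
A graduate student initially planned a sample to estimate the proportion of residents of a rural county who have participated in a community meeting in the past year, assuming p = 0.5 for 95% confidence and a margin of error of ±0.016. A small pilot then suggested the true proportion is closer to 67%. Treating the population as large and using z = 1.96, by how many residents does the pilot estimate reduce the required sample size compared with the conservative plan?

434

Conservative (p = 0.5): n = 1.96² × 0.25 / 0.016² ≈ 3751.56 → 3752.
Using p = 0.67: p(1−p) = 0.2211, so n = 1.96² × 0.2211 / 0.016² ≈ 3317.88 → 3318.
Reduction: 3752 − 3318 = 434.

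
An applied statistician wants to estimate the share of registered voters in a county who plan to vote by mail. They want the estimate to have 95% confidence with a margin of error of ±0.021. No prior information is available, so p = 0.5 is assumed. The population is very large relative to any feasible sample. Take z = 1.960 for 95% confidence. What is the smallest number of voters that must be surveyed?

With p = 0.5, p(1−p) = 0.25.
n = z²·p(1−p)/E² = 1.960² × 0.2500 / 0.021² = 3.8416 × 0.2500 / 0.000441 ≈ 2177.78.
Rounding up gives n = 2178.

2178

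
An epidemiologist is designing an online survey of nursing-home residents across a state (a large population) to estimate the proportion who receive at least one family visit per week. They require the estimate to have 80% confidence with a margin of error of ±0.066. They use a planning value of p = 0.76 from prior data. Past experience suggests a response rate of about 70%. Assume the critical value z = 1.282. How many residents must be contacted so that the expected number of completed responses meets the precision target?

99

Completed interviews needed: n₀ = 1.282² × 0.1824 / 0.066² ≈ 68.82 → 69.
At a 70% response rate, contacts needed = 69 / 0.70 ≈ 98.57 → 99.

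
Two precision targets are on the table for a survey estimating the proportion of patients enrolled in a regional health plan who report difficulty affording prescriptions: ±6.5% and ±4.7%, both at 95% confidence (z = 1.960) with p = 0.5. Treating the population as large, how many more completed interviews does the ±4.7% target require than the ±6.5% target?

207

At ±6.5%: n = 1.960² × 0.2500 / 0.065² ≈ 227.31 → 228.
At ±4.7%: n = 1.960² × 0.2500 / 0.047² ≈ 434.77 → 435.
Additional respondents: 435 − 228 = 207.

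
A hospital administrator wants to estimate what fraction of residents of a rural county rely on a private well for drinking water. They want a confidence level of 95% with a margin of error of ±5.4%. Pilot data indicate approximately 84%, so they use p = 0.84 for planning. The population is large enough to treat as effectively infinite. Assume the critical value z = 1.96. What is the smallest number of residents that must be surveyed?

With p = 0.84, p(1−p) = 0.1344.
n = z²·p(1−p)/E² = 1.96² × 0.1344 / 0.054² = 3.8416 × 0.1344 / 0.002916 ≈ 177.06.
Rounding up gives n = 178.

178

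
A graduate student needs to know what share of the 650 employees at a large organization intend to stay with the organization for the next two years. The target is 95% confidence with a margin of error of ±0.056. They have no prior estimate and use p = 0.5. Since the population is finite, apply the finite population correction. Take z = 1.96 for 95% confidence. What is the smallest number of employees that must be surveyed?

209

Unadjusted: n₀ = 1.96² × 0.50 × 0.50 / 0.056² ≈ 306.25, so n₀ = 307.
Finite population correction with N = 650: n = n₀ / (1 + (n₀−1)/N) = 307 / (1 + 306/650) = 307 / 1.4708 ≈ 208.73.
Rounding up, n = 209.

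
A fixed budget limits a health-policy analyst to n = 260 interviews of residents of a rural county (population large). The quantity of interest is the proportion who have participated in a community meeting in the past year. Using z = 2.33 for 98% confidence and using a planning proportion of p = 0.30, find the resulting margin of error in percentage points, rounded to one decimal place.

SE(p̂) = √[p(1−p)/n] = √[0.2100/260] = 0.02842.
E = z × SE = 2.33 × 0.02842 = 0.06622, or 6.6 percentage points.

6.6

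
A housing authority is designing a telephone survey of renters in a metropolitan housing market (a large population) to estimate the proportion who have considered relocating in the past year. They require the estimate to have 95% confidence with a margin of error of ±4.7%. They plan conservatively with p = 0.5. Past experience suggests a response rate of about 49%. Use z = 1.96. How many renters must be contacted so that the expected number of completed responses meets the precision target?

Completed interviews needed: n₀ = 1.96² × 0.2500 / 0.047² ≈ 434.77 → 435.
At a 49% response rate, contacts needed = 435 / 0.49 ≈ 887.76 → 888.

888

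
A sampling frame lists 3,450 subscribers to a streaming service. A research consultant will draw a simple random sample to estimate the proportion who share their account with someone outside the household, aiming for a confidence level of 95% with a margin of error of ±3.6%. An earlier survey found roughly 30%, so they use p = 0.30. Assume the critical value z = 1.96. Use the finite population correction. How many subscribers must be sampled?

528

Unadjusted: n₀ = 1.96² × 0.30 × 0.70 / 0.036² ≈ 622.48, so n₀ = 623.
Finite population correction with N = 3,450: n = n₀ / (1 + (n₀−1)/N) = 623 / (1 + 622/3450) = 623 / 1.1803 ≈ 527.84.
Rounding up, n = 528.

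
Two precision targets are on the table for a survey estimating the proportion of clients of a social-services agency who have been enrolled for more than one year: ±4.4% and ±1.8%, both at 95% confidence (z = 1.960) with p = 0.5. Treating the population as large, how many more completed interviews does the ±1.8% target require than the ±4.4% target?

At ±4.4%: n = 1.960² × 0.2500 / 0.044² ≈ 496.07 → 497.
At ±1.8%: n = 1.960² × 0.2500 / 0.018² ≈ 2964.20 → 2965.
Additional respondents: 2965 − 497 = 2468.

2468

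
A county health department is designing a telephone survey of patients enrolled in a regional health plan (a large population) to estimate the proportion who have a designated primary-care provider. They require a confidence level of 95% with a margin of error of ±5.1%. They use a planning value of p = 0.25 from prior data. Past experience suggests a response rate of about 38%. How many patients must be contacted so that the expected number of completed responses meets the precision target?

For 95% confidence, z = 1.96.
Completed interviews needed: n₀ = 1.96² × 0.1875 / 0.051² ≈ 276.93 → 277.
At a 38% response rate, contacts needed = 277 / 0.38 ≈ 728.95 → 729.

729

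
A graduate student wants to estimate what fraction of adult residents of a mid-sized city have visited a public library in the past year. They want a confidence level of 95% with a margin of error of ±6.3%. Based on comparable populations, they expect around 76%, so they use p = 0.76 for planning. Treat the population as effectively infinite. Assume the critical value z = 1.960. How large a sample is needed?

With p = 0.76, p(1−p) = 0.1824.
n = z²·p(1−p)/E² = 1.960² × 0.1824 / 0.063² = 3.8416 × 0.1824 / 0.003969 ≈ 176.55.
Rounding up gives n = 177.

177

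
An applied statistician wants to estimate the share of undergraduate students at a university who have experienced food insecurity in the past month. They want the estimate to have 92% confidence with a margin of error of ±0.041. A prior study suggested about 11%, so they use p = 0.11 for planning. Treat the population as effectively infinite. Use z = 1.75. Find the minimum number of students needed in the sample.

With p = 0.11, p(1−p) = 0.0979.
n = z²·p(1−p)/E² = 1.75² × 0.0979 / 0.041² = 3.0625 × 0.0979 / 0.001681 ≈ 178.36.
Rounding up gives n = 179.

179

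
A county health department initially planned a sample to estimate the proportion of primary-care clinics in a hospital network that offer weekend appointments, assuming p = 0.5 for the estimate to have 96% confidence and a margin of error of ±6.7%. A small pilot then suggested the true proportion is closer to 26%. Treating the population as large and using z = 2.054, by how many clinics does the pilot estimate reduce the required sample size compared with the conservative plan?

54

Conservative (p = 0.5): n = 2.054² × 0.25 / 0.067² ≈ 234.96 → 235.
Using p = 0.26: p(1−p) = 0.1924, so n = 2.054² × 0.1924 / 0.067² ≈ 180.82 → 181.
Reduction: 235 − 181 = 54.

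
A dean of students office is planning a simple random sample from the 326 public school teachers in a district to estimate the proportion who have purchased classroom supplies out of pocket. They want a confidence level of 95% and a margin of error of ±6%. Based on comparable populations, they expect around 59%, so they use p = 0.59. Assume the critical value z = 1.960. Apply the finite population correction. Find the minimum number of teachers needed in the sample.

Unadjusted: n₀ = 1.960² × 0.59 × 0.41 / 0.060² ≈ 258.13, so n₀ = 259.
Finite population correction with N = 326: n = n₀ / (1 + (n₀−1)/N) = 259 / (1 + 258/326) = 259 / 1.7914 ≈ 144.58.
Rounding up, n = 145.

145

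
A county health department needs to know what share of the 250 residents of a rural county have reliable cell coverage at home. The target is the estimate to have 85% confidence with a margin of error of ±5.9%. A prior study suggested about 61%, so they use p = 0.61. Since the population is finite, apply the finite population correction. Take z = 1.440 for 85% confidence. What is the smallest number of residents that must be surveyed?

Unadjusted: n₀ = 1.440² × 0.61 × 0.39 / 0.059² ≈ 141.71, so n₀ = 142.
Finite population correction with N = 250: n = n₀ / (1 + (n₀−1)/N) = 142 / (1 + 141/250) = 142 / 1.5640 ≈ 90.79.
Rounding up, n = 91.

91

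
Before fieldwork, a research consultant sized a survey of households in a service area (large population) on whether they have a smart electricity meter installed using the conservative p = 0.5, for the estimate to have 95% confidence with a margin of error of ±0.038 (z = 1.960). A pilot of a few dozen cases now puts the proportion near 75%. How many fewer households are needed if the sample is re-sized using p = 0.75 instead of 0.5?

Conservative (p = 0.5): n = 1.960² × 0.25 / 0.038² ≈ 665.10 → 666.
Using p = 0.75: p(1−p) = 0.1875, so n = 1.960² × 0.1875 / 0.038² ≈ 498.82 → 499.
Reduction: 666 − 499 = 167.

167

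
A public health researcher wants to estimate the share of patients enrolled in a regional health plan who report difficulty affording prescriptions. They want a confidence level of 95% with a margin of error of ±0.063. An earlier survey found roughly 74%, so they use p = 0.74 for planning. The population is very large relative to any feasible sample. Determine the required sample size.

187

For 95% confidence, z = 1.960.
With p = 0.74, p(1−p) = 0.1924.
n = z²·p(1−p)/E² = 1.960² × 0.1924 / 0.063² = 3.8416 × 0.1924 / 0.003969 ≈ 186.22.
Rounding up gives n = 187.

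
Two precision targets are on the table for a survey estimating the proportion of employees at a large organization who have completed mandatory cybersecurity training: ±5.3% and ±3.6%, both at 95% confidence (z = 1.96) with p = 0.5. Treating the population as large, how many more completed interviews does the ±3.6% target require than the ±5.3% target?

400

At ±5.3%: n = 1.96² × 0.2500 / 0.053² ≈ 341.90 → 342.
At ±3.6%: n = 1.96² × 0.2500 / 0.036² ≈ 741.05 → 742.
Additional respondents: 742 − 342 = 400.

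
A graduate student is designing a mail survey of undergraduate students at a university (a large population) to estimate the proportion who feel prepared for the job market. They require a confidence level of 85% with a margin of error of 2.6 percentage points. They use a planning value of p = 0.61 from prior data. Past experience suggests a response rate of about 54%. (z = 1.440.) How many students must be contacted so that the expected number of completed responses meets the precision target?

Completed interviews needed: n₀ = 1.440² × 0.2379 / 0.026² ≈ 729.75 → 730.
At a 54% response rate, contacts needed = 730 / 0.54 ≈ 1351.85 → 1352.

1352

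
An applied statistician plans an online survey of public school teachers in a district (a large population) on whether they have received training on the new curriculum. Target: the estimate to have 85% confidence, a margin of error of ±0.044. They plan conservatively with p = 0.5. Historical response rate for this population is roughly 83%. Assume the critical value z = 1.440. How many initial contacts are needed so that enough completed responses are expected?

323

Completed interviews needed: n₀ = 1.440² × 0.2500 / 0.044² ≈ 267.77 → 268.
At an 83% response rate, contacts needed = 268 / 0.83 ≈ 322.89 → 323.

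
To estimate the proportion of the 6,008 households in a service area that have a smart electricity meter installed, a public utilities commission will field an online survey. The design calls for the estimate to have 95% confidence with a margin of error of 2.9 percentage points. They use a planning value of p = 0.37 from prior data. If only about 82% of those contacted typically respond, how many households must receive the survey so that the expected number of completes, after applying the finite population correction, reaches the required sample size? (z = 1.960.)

1104

Completed interviews needed (unadjusted): n₀ = 1.960² × 0.2331 / 0.029² ≈ 1064.78 → 1065.
FPC for N = 6,008: n = 1065 / (1 + 1064/6008) = 1065 / 1.1771 ≈ 904.77 → 905.
At an 82% response rate, contacts needed = 905 / 0.82 ≈ 1103.66 → 1104.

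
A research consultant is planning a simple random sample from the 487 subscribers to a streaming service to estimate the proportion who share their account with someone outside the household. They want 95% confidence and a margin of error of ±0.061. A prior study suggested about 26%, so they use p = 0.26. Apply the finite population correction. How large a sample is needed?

For 95% confidence, z = 1.960.
Unadjusted: n₀ = 1.960² × 0.26 × 0.74 / 0.061² ≈ 198.64, so n₀ = 199.
Finite population correction with N = 487: n = n₀ / (1 + (n₀−1)/N) = 199 / (1 + 198/487) = 199 / 1.4066 ≈ 141.48.
Rounding up, n = 142.

142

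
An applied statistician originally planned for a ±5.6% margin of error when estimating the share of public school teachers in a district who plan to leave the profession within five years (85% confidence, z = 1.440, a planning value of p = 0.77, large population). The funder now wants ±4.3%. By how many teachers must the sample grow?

81

At ±5.6%: n = 1.440² × 0.1771 / 0.056² ≈ 117.10 → 118.
At ±4.3%: n = 1.440² × 0.1771 / 0.043² ≈ 198.61 → 199.
Additional respondents: 199 − 118 = 81.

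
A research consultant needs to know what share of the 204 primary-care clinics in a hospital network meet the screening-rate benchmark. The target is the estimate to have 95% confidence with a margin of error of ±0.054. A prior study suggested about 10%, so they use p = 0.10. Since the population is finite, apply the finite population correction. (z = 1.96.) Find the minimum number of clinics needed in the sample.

76

Unadjusted: n₀ = 1.96² × 0.10 × 0.90 / 0.054² ≈ 118.57, so n₀ = 119.
Finite population correction with N = 204: n = n₀ / (1 + (n₀−1)/N) = 119 / (1 + 118/204) = 119 / 1.5784 ≈ 75.39.
Rounding up, n = 76.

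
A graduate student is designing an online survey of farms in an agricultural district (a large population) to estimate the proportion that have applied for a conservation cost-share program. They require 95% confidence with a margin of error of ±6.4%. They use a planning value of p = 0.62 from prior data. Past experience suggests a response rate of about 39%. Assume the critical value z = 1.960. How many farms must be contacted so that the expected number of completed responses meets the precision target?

Completed interviews needed: n₀ = 1.960² × 0.2356 / 0.064² ≈ 220.97 → 221.
At a 39% response rate, contacts needed = 221 / 0.39 ≈ 566.67 → 567.

567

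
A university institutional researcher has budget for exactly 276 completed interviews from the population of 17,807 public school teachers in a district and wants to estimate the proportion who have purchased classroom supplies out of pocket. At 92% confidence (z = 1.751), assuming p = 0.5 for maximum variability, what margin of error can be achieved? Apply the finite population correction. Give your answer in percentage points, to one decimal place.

Finite-population factor: (N−n)/(N−1) = (17807−276)/(17807−1) = 0.9846.
SE(p̂) = √[p(1−p)/n · (N−n)/(N−1)] = √[0.2500/276 × 0.9846] = 0.02986.
E = z × SE = 1.751 × 0.02986 = 0.05229 ≈ 5.2 percentage points.

5.2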